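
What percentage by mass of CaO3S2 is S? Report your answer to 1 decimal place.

Molar mass = 1(40.08) + 3(16.00) + 2(32.07) = 152.220 g/mol
Mass of S per mole = 2 × 32.07 = 64.140 g
% S = 64.140 / 152.220 × 100 = 42.1%

42.1%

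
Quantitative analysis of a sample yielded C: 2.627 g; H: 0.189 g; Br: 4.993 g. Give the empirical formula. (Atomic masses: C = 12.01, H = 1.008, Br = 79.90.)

C7H6Br2

C: 2.627 g ÷ 12.01 g/mol = 0.2187 mol
H: 0.189 g ÷ 1.008 g/mol = 0.1875 mol
Br: 4.993 g ÷ 79.90 g/mol = 0.06249 mol
Divide by the smallest (0.06249 mol Br): C 3.500, H 3.000, Br 1.000
×2: C 7.00, H 6.00, Br 2.00 → C7H6Br2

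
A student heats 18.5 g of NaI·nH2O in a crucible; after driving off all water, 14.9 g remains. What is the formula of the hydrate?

NaI·2H2O

Mass of water lost = 18.5 − 14.9 = 3.6 g → 3.6 / 18.02 = 0.1998 mol H2O
Molar mass of NaI = 149.89 g/mol → mol NaI = 14.9 / 149.89 = 0.09941
n = 0.1998 / 0.09941 = 2.01 ≈ 2 → NaI·2H2O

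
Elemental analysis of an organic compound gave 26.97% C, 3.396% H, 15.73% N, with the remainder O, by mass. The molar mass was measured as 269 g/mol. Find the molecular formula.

Assume 100 g: 26.97 g C, 3.396 g H, 15.73 g N, 53.904 g O.
Moles — C: 26.97 / 12.01 = 2.246 mol; H: 3.396 / 1.008 = 3.369 mol; N: 15.73 / 14.01 = 1.123 mol; O: 53.904 / 16.00 = 3.369 mol
Smallest is N at 1.123 mol; normalising gives C 2.000, H 3.001, N 1.000, O 3.001
≈ 2:3:1:3 → C2H3NO3
Empirical-formula mass = 89.05 g/mol
n = 269 / 89.05 = 3.02 ≈ 3
Molecular formula = (C2H3NO3)×3 = C6H9N3O9

C6H9N3O9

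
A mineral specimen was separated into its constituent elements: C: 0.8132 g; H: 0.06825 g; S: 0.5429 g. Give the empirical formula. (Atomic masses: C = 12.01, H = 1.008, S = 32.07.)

Moles — C: 0.8132 / 12.01 = 0.06771 mol; H: 0.06825 / 1.008 = 0.06771 mol; S: 0.5429 / 32.07 = 0.01693 mol
Ratios (÷ 0.01693): C 4.000, H 4.000, S 1.000
→ C4H4S

C4H4S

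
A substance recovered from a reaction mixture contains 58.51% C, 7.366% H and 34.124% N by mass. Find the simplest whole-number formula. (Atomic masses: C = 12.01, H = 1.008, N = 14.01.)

Assume 100 g: 58.51 g C, 7.366 g H, 34.124 g N.
Moles — C: 58.51 / 12.01 = 4.872 mol; H: 7.366 / 1.008 = 7.308 mol; N: 34.124 / 14.01 = 2.436 mol
Smallest is N at 2.436 mol; normalising gives C 2.000, H 3.000, N 1.000
≈ 2:3:1 → C2H3N

C2H3N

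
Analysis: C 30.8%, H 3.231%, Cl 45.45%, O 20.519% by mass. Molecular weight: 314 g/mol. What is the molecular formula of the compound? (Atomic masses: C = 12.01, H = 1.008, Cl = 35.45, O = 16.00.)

Assume 100 g: 30.8 g C, 3.231 g H, 45.45 g Cl, 20.519 g O.
C: 30.8 g ÷ 12.01 g/mol = 2.565 mol
H: 3.231 g ÷ 1.008 g/mol = 3.205 mol
Cl: 45.45 g ÷ 35.45 g/mol = 1.282 mol
O: 20.519 g ÷ 16.00 g/mol = 1.282 mol
Smallest is Cl at 1.282 mol; normalising gives C 2.000, H 2.500, Cl 1.000, O 1.000
Scaling by 2: C 4.00, H 5.00, Cl 2.00, O 2.00 → C4H5Cl2O2
Empirical-formula mass = 155.98 g/mol
n = 314 / 155.98 = 2.01 ≈ 2
Molecular formula = (C4H5Cl2O2)×2 = C8H10Cl4O4

C8H10Cl4O4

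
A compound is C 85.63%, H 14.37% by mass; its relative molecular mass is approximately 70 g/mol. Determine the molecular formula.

Assume 100 g: 85.63 g C, 14.37 g H.
Moles — C: 85.63 / 12.01 = 7.13 mol; H: 14.37 / 1.008 = 14.26 mol
Divide by the smallest (7.13 mol C): C 1.000, H 1.999
Ratio ≈ 1:2, so the empirical formula is CH2
Empirical-formula mass = 14.03 g/mol
n = 70 / 14.03 = 4.99 ≈ 5
Molecular formula = (CH2)×5 = C5H10

C5H10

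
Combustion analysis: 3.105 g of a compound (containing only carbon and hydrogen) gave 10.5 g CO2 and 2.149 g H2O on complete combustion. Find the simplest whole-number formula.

mol C = 10.5 / 44.01 = 0.2386; mass C = 0.2386 × 12.01 = 2.865 g
mol H = 2 × (2.149 / 18.02) = 0.2385; mass H = 0.2385 × 1.008 = 0.2404 g
Ratios (÷ 0.2385): C 1.000, H 1.000
→ CH

CH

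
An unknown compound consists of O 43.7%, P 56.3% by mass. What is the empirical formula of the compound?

O3P2

Assume 100 g: 43.7 g O, 56.3 g P.
O: 43.7 g ÷ 16.00 g/mol = 2.731 mol
P: 56.3 g ÷ 30.97 g/mol = 1.818 mol
Divide by the smallest (1.818 mol P): O 1.502, P 1.000
Multiply by 2: O 3.00, P 2.00 → O3P2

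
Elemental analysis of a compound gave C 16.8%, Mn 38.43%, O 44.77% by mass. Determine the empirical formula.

Assume 100 g: 16.8 g C, 38.43 g Mn, 44.77 g O.
n(C) = 16.8/12.01 = 1.399, n(Mn) = 38.43/54.94 = 0.6995, n(O) = 44.77/16.00 = 2.798
Smallest is Mn at 0.6995 mol; normalising gives C 2.000, Mn 1.000, O 4.000
→ C2MnO4

C2MnO4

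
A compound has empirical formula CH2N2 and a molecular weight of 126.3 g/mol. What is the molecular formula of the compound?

C3H6N6

Empirical-formula mass = 42.05 g/mol
n = 126.3 / 42.05 = 3.00 ≈ 3
Molecular formula = (CH2N2)3 = C3H6N6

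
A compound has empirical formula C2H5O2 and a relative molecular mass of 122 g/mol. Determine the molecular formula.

Empirical-formula mass = 61.06 g/mol
n = 122 / 61.06 = 2.00 ≈ 2
Molecular formula = (C2H5O2)2 = C4H10O4

C4H10O4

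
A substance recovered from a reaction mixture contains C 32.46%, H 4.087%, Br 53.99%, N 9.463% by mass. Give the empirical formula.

C4H6BrN

Assume 100 g: 32.46 g C, 4.087 g H, 53.99 g Br, 9.463 g N.
n(C) = 32.46/12.01 = 2.703, n(H) = 4.087/1.008 = 4.055, n(Br) = 53.99/79.90 = 0.6757, n(N) = 9.463/14.01 = 0.6754
Ratios (÷ 0.6754): C 4.001, H 6.003, Br 1.000, N 1.000
→ C4H6BrN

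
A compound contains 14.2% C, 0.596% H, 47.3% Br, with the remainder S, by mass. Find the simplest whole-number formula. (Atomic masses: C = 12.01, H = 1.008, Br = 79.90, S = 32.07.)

C2HBrS2

Assume 100 g: 14.2 g C, 0.596 g H, 47.3 g Br, 37.9 g S.
C: 14.2 g ÷ 12.01 g/mol = 1.182 mol
H: 0.596 g ÷ 1.008 g/mol = 0.5913 mol
Br: 47.3 g ÷ 79.90 g/mol = 0.592 mol
S: 37.9 g ÷ 32.07 g/mol = 1.182 mol
Ratios (÷ 0.5913): C 2.000, H 1.000, Br 1.001, S 1.999
→ C2HBrS2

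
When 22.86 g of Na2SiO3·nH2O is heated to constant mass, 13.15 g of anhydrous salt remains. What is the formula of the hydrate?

Na2SiO3·5H2O

Mass of water lost = 22.86 − 13.15 = 9.71 g → 9.71 / 18.02 = 0.5388 mol H2O
Molar mass of Na2SiO3 = 122.07 g/mol → mol Na2SiO3 = 13.15 / 122.07 = 0.1077
n = 0.5388 / 0.1077 = 5.00 ≈ 5 → Na2SiO3·5H2O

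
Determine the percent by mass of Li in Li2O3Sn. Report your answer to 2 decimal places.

7.69%

Molar mass = 2(6.94) + 3(16.00) + 1(118.71) = 180.590 g/mol
Mass of Li per mole = 2 × 6.94 = 13.880 g
% Li = 13.880 / 180.590 × 100 = 7.69%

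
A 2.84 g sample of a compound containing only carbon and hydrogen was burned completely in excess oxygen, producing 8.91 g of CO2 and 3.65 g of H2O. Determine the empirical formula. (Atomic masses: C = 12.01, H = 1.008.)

CH2

mol C = 8.91 / 44.01 = 0.2025; mass C = 0.2025 × 12.01 = 2.431 g
mol H = 2 × (3.65 / 18.02) = 0.4051; mass H = 0.4051 × 1.008 = 0.4083 g
Smallest is C at 0.2025 mol; normalising gives C 1.000, H 2.001
≈ 1:2 → CH2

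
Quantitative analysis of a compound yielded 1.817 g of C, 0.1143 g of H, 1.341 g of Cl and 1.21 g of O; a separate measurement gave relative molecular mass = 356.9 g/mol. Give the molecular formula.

C12H9Cl3O6

n(C) = 1.817/12.01 = 0.1513, n(H) = 0.1143/1.008 = 0.1134, n(Cl) = 1.341/35.45 = 0.03783, n(O) = 1.21/16.00 = 0.07562
Ratios (÷ 0.03783): C 3.999, H 2.998, Cl 1.000, O 1.999
→ C4H3ClO2
Empirical-formula mass = 118.51 g/mol
n = 356.9 / 118.51 = 3.01 ≈ 3
Molecular formula = (C4H3ClO2)×3 = C12H9Cl3O6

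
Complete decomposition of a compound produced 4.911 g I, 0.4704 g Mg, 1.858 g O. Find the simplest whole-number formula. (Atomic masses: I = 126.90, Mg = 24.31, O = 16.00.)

I2MgO6

Moles — I: 4.911 / 126.90 = 0.0387 mol; Mg: 0.4704 / 24.31 = 0.01935 mol; O: 1.858 / 16.00 = 0.1161 mol
Ratios (÷ 0.01935): I 2.000, Mg 1.000, O 6.001
Ratio ≈ 2:1:6, so the empirical formula is I2MgO6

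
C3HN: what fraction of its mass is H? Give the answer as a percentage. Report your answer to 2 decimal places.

Molar mass = 3(12.01) + 1(1.008) + 1(14.01) = 51.048 g/mol
Mass of H per mole = 1 × 1.008 = 1.008 g
% H = 1.008 / 51.048 × 100 = 1.97%

1.97%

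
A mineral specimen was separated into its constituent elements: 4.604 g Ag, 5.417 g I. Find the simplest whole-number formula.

Ag: 4.604 g ÷ 107.87 g/mol = 0.04268 mol
I: 5.417 g ÷ 126.90 g/mol = 0.04269 mol
Ratios (÷ 0.04268): Ag 1.000, I 1.000
→ AgI

AgI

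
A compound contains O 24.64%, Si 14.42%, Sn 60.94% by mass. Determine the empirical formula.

O3SiSn

Assume 100 g: 24.64 g O, 14.42 g Si, 60.94 g Sn.
Moles — O: 24.64 / 16.00 = 1.54 mol; Si: 14.42 / 28.09 = 0.5133 mol; Sn: 60.94 / 118.71 = 0.5134 mol
Ratios (÷ 0.5133): O 3.000, Si 1.000, Sn 1.000
→ O3SiSn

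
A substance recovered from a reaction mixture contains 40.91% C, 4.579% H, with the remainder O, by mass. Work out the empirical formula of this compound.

C3H4O3

Assume 100 g: 40.91 g C, 4.579 g H, 54.511 g O.
n(C) = 40.91/12.01 = 3.406, n(H) = 4.579/1.008 = 4.543, n(O) = 54.511/16.00 = 3.407
Divide by the smallest (3.406 mol C): C 1.000, H 1.334, O 1.000
Scaling by 3: C 3.00, H 4.00, O 3.00 → C3H4O3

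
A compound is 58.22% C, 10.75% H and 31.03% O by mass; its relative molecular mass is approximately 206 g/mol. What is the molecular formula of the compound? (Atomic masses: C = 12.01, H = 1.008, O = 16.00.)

Assume 100 g: 58.22 g C, 10.75 g H, 31.03 g O.
n(C) = 58.22/12.01 = 4.848, n(H) = 10.75/1.008 = 10.66, n(O) = 31.03/16.00 = 1.939
Divide by the smallest (1.939 mol O): C 2.500, H 5.499, O 1.000
Multiply by 2: C 5.00, H 11.00, O 2.00 → C5H11O2
Empirical-formula mass = 103.14 g/mol
n = 206 / 103.14 = 2.00 ≈ 2
Molecular formula = (C5H11O2)×2 = C10H22O4

C10H22O4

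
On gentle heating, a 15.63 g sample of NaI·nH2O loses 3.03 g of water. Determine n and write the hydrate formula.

Mass of anhydrous NaI = 15.63 − 3.03 = 12.6 g
mol H2O = 3.03 / 18.02 = 0.1681
Molar mass of NaI = 149.89 g/mol → mol NaI = 12.6 / 149.89 = 0.08406
n = 0.1681 / 0.08406 = 2.00 ≈ 2 → NaI·2H2O

NaI·2H2O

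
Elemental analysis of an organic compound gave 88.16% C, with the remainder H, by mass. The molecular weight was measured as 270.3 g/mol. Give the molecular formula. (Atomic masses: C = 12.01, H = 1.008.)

C20H32

Assume 100 g: 88.16 g C, 11.84 g H.
n(C) = 88.16/12.01 = 7.341, n(H) = 11.84/1.008 = 11.75
Smallest is C at 7.341 mol; normalising gives C 1.000, H 1.600
Scaling by 5: C 5.00, H 8.00 → C5H8
Empirical-formula mass = 68.11 g/mol
n = 270.3 / 68.11 = 3.97 ≈ 4
Molecular formula = (C5H8)×4 = C20H32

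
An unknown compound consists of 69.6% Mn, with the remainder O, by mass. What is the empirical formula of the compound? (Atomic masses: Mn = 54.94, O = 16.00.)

Assume 100 g: 69.6 g Mn, 30.4 g O.
n(Mn) = 69.6/54.94 = 1.267, n(O) = 30.4/16.00 = 1.9
Smallest is Mn at 1.267 mol; normalising gives Mn 1.000, O 1.500
Scaling by 2: Mn 2.00, O 3.00 → Mn2O3

Mn2O3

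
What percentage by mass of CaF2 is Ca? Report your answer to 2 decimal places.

Molar mass = 1(40.08) + 2(19.00) = 78.080 g/mol
Mass of Ca per mole = 1 × 40.08 = 40.080 g
% Ca = 40.080 / 78.080 × 100 = 51.33%

51.33%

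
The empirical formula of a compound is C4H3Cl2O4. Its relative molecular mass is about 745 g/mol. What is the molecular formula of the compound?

C16H12Cl8O16

Empirical-formula mass = 185.96 g/mol
n = 745 / 185.96 = 4.01 ≈ 4
Molecular formula = (C4H3Cl2O4)4 = C16H12Cl8O16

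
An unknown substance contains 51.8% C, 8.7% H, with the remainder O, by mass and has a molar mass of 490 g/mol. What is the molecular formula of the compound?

C21H42O12

Assume 100 g: 51.8 g C, 8.7 g H, 39.5 g O.
Moles — C: 51.8 / 12.01 = 4.313 mol; H: 8.7 / 1.008 = 8.631 mol; O: 39.5 / 16.00 = 2.469 mol
Smallest is O at 2.469 mol; normalising gives C 1.747, H 3.496, O 1.000
×4: C 6.99, H 13.98, O 4.00 → C7H14O4
Empirical-formula mass = 162.18 g/mol
n = 490 / 162.18 = 3.02 ≈ 3
Molecular formula = (C7H14O4)×3 = C21H42O12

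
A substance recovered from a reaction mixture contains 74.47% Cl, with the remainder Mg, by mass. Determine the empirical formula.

Cl2Mg

Assume 100 g: 74.47 g Cl, 25.53 g Mg.
n(Cl) = 74.47/35.45 = 2.101, n(Mg) = 25.53/24.31 = 1.05
Divide by the smallest (1.05 mol Mg): Cl 2.000, Mg 1.000
Ratio ≈ 2:1, so the empirical formula is Cl2Mg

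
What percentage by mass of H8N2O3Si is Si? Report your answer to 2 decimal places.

Molar mass = 8(1.008) + 2(14.01) + 3(16.00) + 1(28.09) = 112.174 g/mol
Mass of Si per mole = 1 × 28.09 = 28.090 g
% Si = 28.090 / 112.174 × 100 = 25.04%

25.04%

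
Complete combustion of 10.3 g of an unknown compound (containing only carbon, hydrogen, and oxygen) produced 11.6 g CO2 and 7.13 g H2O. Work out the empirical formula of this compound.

C2H6O3

mol C = 11.6 / 44.01 = 0.2636; mass C = 0.2636 × 12.01 = 3.166 g
mol H = 2 × (7.13 / 18.02) = 0.7913; mass H = 0.7913 × 1.008 = 0.7977 g
mass O = 10.3 − (3.963) = 6.337 g → mol O = 0.3960
Ratios (÷ 0.2636): C 1.000, H 3.002, O 1.503
×2: C 2.00, H 6.00, O 3.01 → C2H6O3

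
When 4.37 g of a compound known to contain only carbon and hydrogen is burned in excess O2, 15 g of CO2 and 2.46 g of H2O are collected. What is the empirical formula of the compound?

mol C = 15 / 44.01 = 0.3408; mass C = 0.3408 × 12.01 = 4.093 g
mol H = 2 × (2.46 / 18.02) = 0.2730; mass H = 0.2730 × 1.008 = 0.2752 g
Smallest is H at 0.273 mol; normalising gives C 1.248, H 1.000
Multiply by 4: C 4.99, H 4.00 → C5H4

C5H4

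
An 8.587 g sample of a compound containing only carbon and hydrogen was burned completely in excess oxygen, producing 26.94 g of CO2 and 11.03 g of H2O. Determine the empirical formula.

CH2

mol C = 26.94 / 44.01 = 0.6121; mass C = 0.6121 × 12.01 = 7.352 g
mol H = 2 × (11.03 / 18.02) = 1.224; mass H = 1.224 × 1.008 = 1.234 g
Ratios (÷ 0.6121): C 1.000, H 2.000
Ratio ≈ 1:2, so the empirical formula is CH2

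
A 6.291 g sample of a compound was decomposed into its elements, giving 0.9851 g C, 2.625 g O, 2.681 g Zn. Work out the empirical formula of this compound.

Moles — C: 0.9851 / 12.01 = 0.08202 mol; O: 2.625 / 16.00 = 0.1641 mol; Zn: 2.681 / 65.38 = 0.04101 mol
Ratios (÷ 0.04101): C 2.000, O 4.001, Zn 1.000
→ C2O4Zn

C2O4Zn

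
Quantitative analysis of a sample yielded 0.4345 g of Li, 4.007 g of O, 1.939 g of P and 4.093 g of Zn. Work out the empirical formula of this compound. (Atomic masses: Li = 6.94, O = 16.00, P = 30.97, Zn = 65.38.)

Moles — Li: 0.4345 / 6.94 = 0.06261 mol; O: 4.007 / 16.00 = 0.2504 mol; P: 1.939 / 30.97 = 0.06261 mol; Zn: 4.093 / 65.38 = 0.0626 mol
Divide by the smallest (0.0626 mol Zn): Li 1.000, O 4.000, P 1.000, Zn 1.000
Ratio ≈ 1:4:1:1, so the empirical formula is LiO4PZn

LiO4PZn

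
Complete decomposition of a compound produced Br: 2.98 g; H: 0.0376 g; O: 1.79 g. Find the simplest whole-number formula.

BrHO3

Br: 2.98 g ÷ 79.90 g/mol = 0.0373 mol
H: 0.0376 g ÷ 1.008 g/mol = 0.0373 mol
O: 1.79 g ÷ 16.00 g/mol = 0.1119 mol
Smallest is Br at 0.0373 mol; normalising gives Br 1.000, H 1.000, O 3.000
Ratio ≈ 1:1:3, so the empirical formula is BrHO3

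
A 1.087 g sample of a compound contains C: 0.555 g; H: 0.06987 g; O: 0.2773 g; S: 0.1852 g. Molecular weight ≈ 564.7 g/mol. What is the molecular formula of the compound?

C: 0.555 g ÷ 12.01 g/mol = 0.04621 mol
H: 0.06987 g ÷ 1.008 g/mol = 0.06932 mol
O: 0.2773 g ÷ 16.00 g/mol = 0.01733 mol
S: 0.1852 g ÷ 32.07 g/mol = 0.005775 mol
Ratios (÷ 0.005775): C 8.002, H 12.003, O 3.001, S 1.000
≈ 8:12:3:1 → C8H12O3S
Empirical-formula mass = 188.25 g/mol
n = 564.7 / 188.25 = 3.00 ≈ 3
Molecular formula = (C8H12O3S)×3 = C24H36O9S3

C24H36O9S3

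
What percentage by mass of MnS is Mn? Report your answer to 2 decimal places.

63.14%

Molar mass = 1(54.94) + 1(32.07) = 87.010 g/mol
Mass of Mn per mole = 1 × 54.94 = 54.940 g
% Mn = 54.940 / 87.010 × 100 = 63.14%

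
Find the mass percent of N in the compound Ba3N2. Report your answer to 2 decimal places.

6.37%

Molar mass = 3(137.33) + 2(14.01) = 440.010 g/mol
Mass of N per mole = 2 × 14.01 = 28.020 g
% N = 28.020 / 440.010 × 100 = 6.37%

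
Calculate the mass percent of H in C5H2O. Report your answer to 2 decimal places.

Molar mass = 5(12.01) + 2(1.008) + 1(16.00) = 78.066 g/mol
Mass of H per mole = 2 × 1.008 = 2.016 g
% H = 2.016 / 78.066 × 100 = 2.58%

2.58%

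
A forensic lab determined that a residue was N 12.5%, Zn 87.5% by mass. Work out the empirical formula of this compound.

Assume 100 g: 12.5 g N, 87.5 g Zn.
n(N) = 12.5/14.01 = 0.8922, n(Zn) = 87.5/65.38 = 1.338
Smallest is N at 0.8922 mol; normalising gives N 1.000, Zn 1.500
Scaling by 2: N 2.00, Zn 3.00 → N2Zn3

N2Zn3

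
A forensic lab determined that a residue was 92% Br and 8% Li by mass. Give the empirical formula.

BrLi

Assume 100 g: 92 g Br, 8 g Li.
n(Br) = 92/79.90 = 1.151, n(Li) = 8/6.94 = 1.153
Ratios (÷ 1.151): Br 1.000, Li 1.001
≈ 1:1 → BrLi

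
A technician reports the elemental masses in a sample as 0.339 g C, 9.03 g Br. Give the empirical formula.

CBr4

C: 0.339 g ÷ 12.01 g/mol = 0.02823 mol
Br: 9.03 g ÷ 79.90 g/mol = 0.113 mol
Ratios (÷ 0.02823): C 1.000, Br 4.004
≈ 1:4 → CBr4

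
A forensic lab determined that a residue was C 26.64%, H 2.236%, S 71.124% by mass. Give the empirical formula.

CHS

Assume 100 g: 26.64 g C, 2.236 g H, 71.124 g S.
Moles — C: 26.64 / 12.01 = 2.218 mol; H: 2.236 / 1.008 = 2.218 mol; S: 71.124 / 32.07 = 2.218 mol
Ratios (÷ 2.218): C 1.000, H 1.000, S 1.000
Ratio ≈ 1:1:1, so the empirical formula is CHS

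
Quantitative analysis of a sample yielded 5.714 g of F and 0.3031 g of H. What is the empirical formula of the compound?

F: 5.714 g ÷ 19.00 g/mol = 0.3007 mol
H: 0.3031 g ÷ 1.008 g/mol = 0.3007 mol
Ratios (÷ 0.3007): F 1.000, H 1.000
≈ 1:1 → FH

FH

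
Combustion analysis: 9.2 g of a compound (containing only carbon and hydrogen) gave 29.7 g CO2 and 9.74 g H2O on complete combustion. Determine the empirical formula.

mol C = 29.7 / 44.01 = 0.6748; mass C = 0.6748 × 12.01 = 8.105 g
mol H = 2 × (9.74 / 18.02) = 1.081; mass H = 1.081 × 1.008 = 1.090 g
Divide by the smallest (0.6748 mol C): C 1.000, H 1.602
Multiply by 5: C 5.00, H 8.01 → C5H8

C5H8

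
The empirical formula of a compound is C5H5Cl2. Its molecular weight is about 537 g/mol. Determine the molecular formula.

Empirical-formula mass = 135.99 g/mol
n = 537 / 135.99 = 3.95 ≈ 4
Molecular formula = (C5H5Cl2)4 = C20H20Cl8

C20H20Cl8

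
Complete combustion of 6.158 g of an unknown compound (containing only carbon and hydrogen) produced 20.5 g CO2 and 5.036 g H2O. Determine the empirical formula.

mol C = 20.5 / 44.01 = 0.4658; mass C = 0.4658 × 12.01 = 5.594 g
mol H = 2 × (5.036 / 18.02) = 0.5589; mass H = 0.5589 × 1.008 = 0.5634 g
Divide by the smallest (0.4658 mol C): C 1.000, H 1.200
Multiply by 5: C 5.00, H 6.00 → C5H6

C5H6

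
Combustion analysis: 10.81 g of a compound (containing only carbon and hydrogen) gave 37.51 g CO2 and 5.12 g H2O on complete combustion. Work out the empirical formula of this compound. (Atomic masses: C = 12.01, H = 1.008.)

C3H2

mol C = 37.51 / 44.01 = 0.8523; mass C = 0.8523 × 12.01 = 10.24 g
mol H = 2 × (5.12 / 18.02) = 0.5683; mass H = 0.5683 × 1.008 = 0.5728 g
Ratios (÷ 0.5683): C 1.500, H 1.000
Multiply by 2: C 3.00, H 2.00 → C3H2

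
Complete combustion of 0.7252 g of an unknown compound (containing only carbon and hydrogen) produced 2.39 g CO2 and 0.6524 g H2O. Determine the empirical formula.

C3H4

mol C = 2.39 / 44.01 = 0.05431; mass C = 0.05431 × 12.01 = 0.6522 g
mol H = 2 × (0.6524 / 18.02) = 0.07241; mass H = 0.07241 × 1.008 = 0.07299 g
Smallest is C at 0.05431 mol; normalising gives C 1.000, H 1.333
Multiply by 3: C 3.00, H 4.00 → C3H4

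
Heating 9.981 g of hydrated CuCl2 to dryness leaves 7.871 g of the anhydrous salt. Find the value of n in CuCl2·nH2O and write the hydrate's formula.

CuCl2·2H2O

Mass of water lost = 9.981 − 7.871 = 2.11 g → 2.11 / 18.02 = 0.1171 mol H2O
Molar mass of CuCl2 = 134.45 g/mol → mol CuCl2 = 7.871 / 134.45 = 0.05854
n = 0.1171 / 0.05854 = 2.00 ≈ 2 → CuCl2·2H2O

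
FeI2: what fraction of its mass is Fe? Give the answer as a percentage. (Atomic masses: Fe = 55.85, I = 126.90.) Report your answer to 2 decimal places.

Molar mass = 1(55.85) + 2(126.90) = 309.650 g/mol
Mass of Fe per mole = 1 × 55.85 = 55.850 g
% Fe = 55.850 / 309.650 × 100 = 18.04%

18.04%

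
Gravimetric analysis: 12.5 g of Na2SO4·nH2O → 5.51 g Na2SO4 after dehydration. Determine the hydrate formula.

Na2SO4·10H2O

Mass of water lost = 12.5 − 5.51 = 6.99 g → 6.99 / 18.02 = 0.3879 mol H2O
Molar mass of Na2SO4 = 142.05 g/mol → mol Na2SO4 = 5.51 / 142.05 = 0.03879
n = 0.3879 / 0.03879 = 10.00 ≈ 10 → Na2SO4·10H2O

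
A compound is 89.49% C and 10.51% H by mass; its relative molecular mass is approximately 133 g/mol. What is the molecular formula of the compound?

C10H14

Assume 100 g: 89.49 g C, 10.51 g H.
Moles — C: 89.49 / 12.01 = 7.451 mol; H: 10.51 / 1.008 = 10.43 mol
Divide by the smallest (7.451 mol C): C 1.000, H 1.399
Scaling by 5: C 5.00, H 7.00 → C5H7
Empirical-formula mass = 67.11 g/mol
n = 133 / 67.11 = 1.98 ≈ 2
Molecular formula = (C5H7)×2 = C10H14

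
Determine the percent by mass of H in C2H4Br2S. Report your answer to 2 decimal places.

1.83%

Molar mass = 2(12.01) + 4(1.008) + 2(79.90) + 1(32.07) = 219.922 g/mol
Mass of H per mole = 4 × 1.008 = 4.032 g
% H = 4.032 / 219.922 × 100 = 1.83%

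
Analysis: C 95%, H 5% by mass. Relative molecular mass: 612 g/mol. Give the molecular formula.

C48H30

Assume 100 g: 95 g C, 5 g H.
C: 95 g ÷ 12.01 g/mol = 7.91 mol
H: 5 g ÷ 1.008 g/mol = 4.96 mol
Ratios (÷ 4.96): C 1.595, H 1.000
×5: C 7.97, H 5.00 → C8H5
Empirical-formula mass = 101.12 g/mol
n = 612 / 101.12 = 6.05 ≈ 6
Molecular formula = (C8H5)×6 = C48H30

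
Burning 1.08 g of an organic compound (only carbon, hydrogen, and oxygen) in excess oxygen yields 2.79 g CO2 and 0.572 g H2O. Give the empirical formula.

mol C = 2.79 / 44.01 = 0.06339; mass C = 0.06339 × 12.01 = 0.7614 g
mol H = 2 × (0.572 / 18.02) = 0.06349; mass H = 0.06349 × 1.008 = 0.06399 g
mass O = 1.08 − (0.8254) = 0.2546 g → mol O = 0.01591
Divide by the smallest (0.01591 mol O): C 3.983, H 3.989, O 1.000
Ratio ≈ 4:4:1, so the empirical formula is C4H4O

C4H4O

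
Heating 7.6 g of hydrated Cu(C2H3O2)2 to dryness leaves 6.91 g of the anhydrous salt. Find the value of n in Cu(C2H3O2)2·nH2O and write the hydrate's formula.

Cu(C2H3O2)2·H2O

Mass of water lost = 7.6 − 6.91 = 0.69 g → 0.69 / 18.02 = 0.03829 mol H2O
Molar mass of Cu(C2H3O2)2 = 181.64 g/mol → mol Cu(C2H3O2)2 = 6.91 / 181.64 = 0.03804
n = 0.03829 / 0.03804 = 1.01 ≈ 1 → Cu(C2H3O2)2·H2O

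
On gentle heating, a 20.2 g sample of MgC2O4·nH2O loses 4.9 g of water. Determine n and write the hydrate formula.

MgC2O4·2H2O

Mass of anhydrous MgC2O4 = 20.2 − 4.9 = 15.3 g
mol H2O = 4.9 / 18.02 = 0.2719
Molar mass of MgC2O4 = 112.33 g/mol → mol MgC2O4 = 15.3 / 112.33 = 0.1362
n = 0.2719 / 0.1362 = 2.00 ≈ 2 → MgC2O4·2H2O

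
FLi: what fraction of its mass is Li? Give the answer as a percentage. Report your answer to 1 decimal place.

Molar mass = 1(19.00) + 1(6.94) = 25.940 g/mol
Mass of Li per mole = 1 × 6.94 = 6.940 g
% Li = 6.940 / 25.940 × 100 = 26.8%

26.8%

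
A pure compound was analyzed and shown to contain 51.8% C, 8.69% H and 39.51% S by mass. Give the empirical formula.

C7H14S2

Assume 100 g: 51.8 g C, 8.69 g H, 39.51 g S.
Moles — C: 51.8 / 12.01 = 4.313 mol; H: 8.69 / 1.008 = 8.621 mol; S: 39.51 / 32.07 = 1.232 mol
Smallest is S at 1.232 mol; normalising gives C 3.501, H 6.998, S 1.000
Multiply by 2: C 7.00, H 14.00, S 2.00 → C7H14S2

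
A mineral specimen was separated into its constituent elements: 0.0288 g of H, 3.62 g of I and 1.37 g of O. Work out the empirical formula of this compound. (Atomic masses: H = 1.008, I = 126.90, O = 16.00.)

H: 0.0288 g ÷ 1.008 g/mol = 0.02857 mol
I: 3.62 g ÷ 126.90 g/mol = 0.02853 mol
O: 1.37 g ÷ 16.00 g/mol = 0.08563 mol
Ratios (÷ 0.02853): H 1.002, I 1.000, O 3.002
≈ 1:1:3 → HIO3

HIO3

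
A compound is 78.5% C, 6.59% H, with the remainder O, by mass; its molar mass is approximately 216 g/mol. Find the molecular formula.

C14H14O2

Assume 100 g: 78.5 g C, 6.59 g H, 14.91 g O.
Moles — C: 78.5 / 12.01 = 6.536 mol; H: 6.59 / 1.008 = 6.538 mol; O: 14.91 / 16.00 = 0.9319 mol
Divide by the smallest (0.9319 mol O): C 7.014, H 7.016, O 1.000
≈ 7:7:1 → C7H7O
Empirical-formula mass = 107.13 g/mol
n = 216 / 107.13 = 2.02 ≈ 2
Molecular formula = (C7H7O)×2 = C14H14O2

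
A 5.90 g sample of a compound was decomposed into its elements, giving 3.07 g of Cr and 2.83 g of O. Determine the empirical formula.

CrO3

Moles — Cr: 3.07 / 52.00 = 0.05904 mol; O: 2.83 / 16.00 = 0.1769 mol
Divide by the smallest (0.05904 mol Cr): Cr 1.000, O 2.996
Ratio ≈ 1:3, so the empirical formula is CrO3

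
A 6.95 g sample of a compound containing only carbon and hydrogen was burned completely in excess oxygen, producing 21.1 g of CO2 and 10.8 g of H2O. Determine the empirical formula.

C2H5

mol C = 21.1 / 44.01 = 0.4794; mass C = 0.4794 × 12.01 = 5.758 g
mol H = 2 × (10.8 / 18.02) = 1.199; mass H = 1.199 × 1.008 = 1.208 g
Smallest is C at 0.4794 mol; normalising gives C 1.000, H 2.500
Scaling by 2: C 2.00, H 5.00 → C2H5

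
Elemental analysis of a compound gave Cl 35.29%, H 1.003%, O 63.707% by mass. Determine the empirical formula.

ClHO4

Assume 100 g: 35.29 g Cl, 1.003 g H, 63.707 g O.
Moles — Cl: 35.29 / 35.45 = 0.9955 mol; H: 1.003 / 1.008 = 0.995 mol; O: 63.707 / 16.00 = 3.982 mol
Divide by the smallest (0.995 mol H): Cl 1.000, H 1.000, O 4.002
Ratio ≈ 1:1:4, so the empirical formula is ClHO4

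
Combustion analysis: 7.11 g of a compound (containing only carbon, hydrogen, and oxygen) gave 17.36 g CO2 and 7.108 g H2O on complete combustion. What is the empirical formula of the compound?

C4H8O

mol C = 17.36 / 44.01 = 0.3945; mass C = 0.3945 × 12.01 = 4.737 g
mol H = 2 × (7.108 / 18.02) = 0.7889; mass H = 0.7889 × 1.008 = 0.7952 g
mass O = 7.11 − (5.533) = 1.577 g → mol O = 0.09859
Ratios (÷ 0.09859): C 4.001, H 8.002, O 1.000
≈ 4:8:1 → C4H8O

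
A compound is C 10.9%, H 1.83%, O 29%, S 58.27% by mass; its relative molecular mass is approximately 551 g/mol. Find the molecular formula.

Assume 100 g: 10.9 g C, 1.83 g H, 29 g O, 58.27 g S.
n(C) = 10.9/12.01 = 0.9076, n(H) = 1.83/1.008 = 1.815, n(O) = 29/16.00 = 1.812, n(S) = 58.27/32.07 = 1.817
Smallest is C at 0.9076 mol; normalising gives C 1.000, H 2.000, O 1.997, S 2.002
Ratio ≈ 1:2:2:2, so the empirical formula is CH2O2S2
Empirical-formula mass = 110.17 g/mol
n = 551 / 110.17 = 5.00 ≈ 5
Molecular formula = (CH2O2S2)×5 = C5H10O10S10

C5H10O10S10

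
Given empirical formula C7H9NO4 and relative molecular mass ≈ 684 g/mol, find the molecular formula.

C28H36N4O16

Empirical-formula mass = 171.15 g/mol
n = 684 / 171.15 = 4.00 ≈ 4
Molecular formula = (C7H9NO4)4 = C28H36N4O16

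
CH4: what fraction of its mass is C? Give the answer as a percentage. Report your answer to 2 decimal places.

74.87%

Molar mass = 1(12.01) + 4(1.008) = 16.042 g/mol
Mass of C per mole = 1 × 12.01 = 12.010 g
% C = 12.010 / 16.042 × 100 = 74.87%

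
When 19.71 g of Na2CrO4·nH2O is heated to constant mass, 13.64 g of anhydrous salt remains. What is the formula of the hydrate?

Na2CrO4·4H2O

Mass of water lost = 19.71 − 13.64 = 6.07 g → 6.07 / 18.02 = 0.3368 mol H2O
Molar mass of Na2CrO4 = 161.98 g/mol → mol Na2CrO4 = 13.64 / 161.98 = 0.08421
n = 0.3368 / 0.08421 = 4.00 ≈ 4 → Na2CrO4·4H2O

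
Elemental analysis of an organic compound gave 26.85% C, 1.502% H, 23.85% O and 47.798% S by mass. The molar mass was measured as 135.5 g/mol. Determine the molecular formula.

C3H2O2S2

Assume 100 g: 26.85 g C, 1.502 g H, 23.85 g O, 47.798 g S.
Moles — C: 26.85 / 12.01 = 2.236 mol; H: 1.502 / 1.008 = 1.49 mol; O: 23.85 / 16.00 = 1.491 mol; S: 47.798 / 32.07 = 1.49 mol
Divide by the smallest (1.49 mol H): C 1.500, H 1.000, O 1.000, S 1.000
Multiply by 2: C 3.00, H 2.00, O 2.00, S 2.00 → C3H2O2S2
Empirical-formula mass = 134.19 g/mol
n = 135.5 / 134.19 = 1.01 ≈ 1
Molecular formula = empirical formula = C3H2O2S2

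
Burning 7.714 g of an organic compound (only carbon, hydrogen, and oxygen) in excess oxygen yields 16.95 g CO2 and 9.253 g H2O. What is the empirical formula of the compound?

C3H8O

mol C = 16.95 / 44.01 = 0.3851; mass C = 0.3851 × 12.01 = 4.626 g
mol H = 2 × (9.253 / 18.02) = 1.027; mass H = 1.027 × 1.008 = 1.035 g
mass O = 7.714 − (5.661) = 2.053 g → mol O = 0.1283
Divide by the smallest (0.1283 mol O): C 3.001, H 8.003, O 1.000
Ratio ≈ 3:8:1, so the empirical formula is C3H8O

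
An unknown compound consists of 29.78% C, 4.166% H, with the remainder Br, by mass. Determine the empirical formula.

Assume 100 g: 29.78 g C, 4.166 g H, 66.054 g Br.
C: 29.78 g ÷ 12.01 g/mol = 2.48 mol
H: 4.166 g ÷ 1.008 g/mol = 4.133 mol
Br: 66.054 g ÷ 79.90 g/mol = 0.8267 mol
Ratios (÷ 0.8267): C 2.999, H 4.999, Br 1.000
→ C3H5Br

C3H5Br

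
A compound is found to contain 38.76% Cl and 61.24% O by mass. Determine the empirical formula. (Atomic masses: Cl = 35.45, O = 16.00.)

Cl2O7

Assume 100 g: 38.76 g Cl, 61.24 g O.
Moles — Cl: 38.76 / 35.45 = 1.093 mol; O: 61.24 / 16.00 = 3.828 mol
Divide by the smallest (1.093 mol Cl): Cl 1.000, O 3.501
Scaling by 2: Cl 2.00, O 7.00 → Cl2O7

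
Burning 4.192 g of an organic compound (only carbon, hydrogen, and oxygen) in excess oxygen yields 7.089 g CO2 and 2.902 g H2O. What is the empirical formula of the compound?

C4H8O3

mol C = 7.089 / 44.01 = 0.1611; mass C = 0.1611 × 12.01 = 1.935 g
mol H = 2 × (2.902 / 18.02) = 0.3221; mass H = 0.3221 × 1.008 = 0.3247 g
mass O = 4.192 − (2.259) = 1.933 g → mol O = 0.1208
Divide by the smallest (0.1208 mol O): C 1.333, H 2.666, O 1.000
Multiply by 3: C 4.00, H 8.00, O 3.00 → C4H8O3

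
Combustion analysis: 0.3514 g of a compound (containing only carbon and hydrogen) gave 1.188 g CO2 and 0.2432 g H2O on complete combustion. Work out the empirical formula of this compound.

CH

mol C = 1.188 / 44.01 = 0.02699; mass C = 0.02699 × 12.01 = 0.3242 g
mol H = 2 × (0.2432 / 18.02) = 0.02699; mass H = 0.02699 × 1.008 = 0.02721 g
Ratios (÷ 0.02699): C 1.000, H 1.000
≈ 1:1 → CH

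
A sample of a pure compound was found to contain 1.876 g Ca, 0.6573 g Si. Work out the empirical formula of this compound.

Ca2Si

Moles — Ca: 1.876 / 40.08 = 0.04681 mol; Si: 0.6573 / 28.09 = 0.0234 mol
Smallest is Si at 0.0234 mol; normalising gives Ca 2.000, Si 1.000
Ratio ≈ 2:1, so the empirical formula is Ca2Si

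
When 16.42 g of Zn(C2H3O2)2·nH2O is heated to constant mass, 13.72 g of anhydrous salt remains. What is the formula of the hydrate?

Zn(C2H3O2)2·2H2O

Mass of water lost = 16.42 − 13.72 = 2.7 g → 2.7 / 18.02 = 0.1498 mol H2O
Molar mass of Zn(C2H3O2)2 = 183.47 g/mol → mol Zn(C2H3O2)2 = 13.72 / 183.47 = 0.07478
n = 0.1498 / 0.07478 = 2.00 ≈ 2 → Zn(C2H3O2)2·2H2O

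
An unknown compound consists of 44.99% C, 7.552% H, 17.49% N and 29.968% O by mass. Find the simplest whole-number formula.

Assume 100 g: 44.99 g C, 7.552 g H, 17.49 g N, 29.968 g O.
Moles — C: 44.99 / 12.01 = 3.746 mol; H: 7.552 / 1.008 = 7.492 mol; N: 17.49 / 14.01 = 1.248 mol; O: 29.968 / 16.00 = 1.873 mol
Divide by the smallest (1.248 mol N): C 3.001, H 6.001, N 1.000, O 1.500
×2: C 6.00, H 12.00, N 2.00, O 3.00 → C6H12N2O3

C6H12N2O3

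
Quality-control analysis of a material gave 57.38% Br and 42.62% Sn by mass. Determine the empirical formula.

Br2Sn

Assume 100 g: 57.38 g Br, 42.62 g Sn.
Moles — Br: 57.38 / 79.90 = 0.7181 mol; Sn: 42.62 / 118.71 = 0.359 mol
Divide by the smallest (0.359 mol Sn): Br 2.000, Sn 1.000
Ratio ≈ 2:1, so the empirical formula is Br2Sn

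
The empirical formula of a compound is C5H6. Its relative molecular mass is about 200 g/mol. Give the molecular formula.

C15H18

Empirical-formula mass = 66.10 g/mol
n = 200 / 66.10 = 3.03 ≈ 3
Molecular formula = (C5H6)3 = C15H18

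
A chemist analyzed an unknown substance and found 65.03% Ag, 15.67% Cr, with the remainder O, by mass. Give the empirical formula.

Assume 100 g: 65.03 g Ag, 15.67 g Cr, 19.3 g O.
Moles — Ag: 65.03 / 107.87 = 0.6029 mol; Cr: 15.67 / 52.00 = 0.3013 mol; O: 19.3 / 16.00 = 1.206 mol
Ratios (÷ 0.3013): Ag 2.001, Cr 1.000, O 4.003
→ Ag2CrO4

Ag2CrO4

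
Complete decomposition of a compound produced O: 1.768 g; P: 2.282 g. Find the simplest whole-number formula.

O3P2

n(O) = 1.768/16.00 = 0.1105, n(P) = 2.282/30.97 = 0.07368
Ratios (÷ 0.07368): O 1.500, P 1.000
×2: O 3.00, P 2.00 → O3P2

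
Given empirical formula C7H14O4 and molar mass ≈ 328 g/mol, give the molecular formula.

C14H28O8

Empirical-formula mass = 162.18 g/mol
n = 328 / 162.18 = 2.02 ≈ 2
Molecular formula = (C7H14O4)2 = C14H28O8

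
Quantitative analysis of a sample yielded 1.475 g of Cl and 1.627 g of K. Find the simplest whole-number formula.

ClK

n(Cl) = 1.475/35.45 = 0.04161, n(K) = 1.627/39.10 = 0.04161
Divide by the smallest (0.04161 mol Cl): Cl 1.000, K 1.000
≈ 1:1 → ClK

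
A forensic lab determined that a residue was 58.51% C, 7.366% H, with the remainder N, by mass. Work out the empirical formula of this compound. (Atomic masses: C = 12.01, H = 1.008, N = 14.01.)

C2H3N

Assume 100 g: 58.51 g C, 7.366 g H, 34.124 g N.
n(C) = 58.51/12.01 = 4.872, n(H) = 7.366/1.008 = 7.308, n(N) = 34.124/14.01 = 2.436
Smallest is N at 2.436 mol; normalising gives C 2.000, H 3.000, N 1.000
≈ 2:3:1 → C2H3N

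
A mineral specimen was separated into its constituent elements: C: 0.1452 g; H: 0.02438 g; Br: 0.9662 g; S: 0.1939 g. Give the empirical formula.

Moles — C: 0.1452 / 12.01 = 0.01209 mol; H: 0.02438 / 1.008 = 0.02419 mol; Br: 0.9662 / 79.90 = 0.01209 mol; S: 0.1939 / 32.07 = 0.006046 mol
Divide by the smallest (0.006046 mol S): C 2.000, H 4.000, Br 2.000, S 1.000
Ratio ≈ 2:4:2:1, so the empirical formula is C2H4Br2S

C2H4Br2S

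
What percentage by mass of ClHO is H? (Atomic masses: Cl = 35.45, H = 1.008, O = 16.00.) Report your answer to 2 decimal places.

Molar mass = 1(35.45) + 1(1.008) + 1(16.00) = 52.458 g/mol
Mass of H per mole = 1 × 1.008 = 1.008 g
% H = 1.008 / 52.458 × 100 = 1.92%

1.92%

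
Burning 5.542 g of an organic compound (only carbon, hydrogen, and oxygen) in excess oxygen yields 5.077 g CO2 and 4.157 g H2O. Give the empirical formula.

CH4O2

mol C = 5.077 / 44.01 = 0.1154; mass C = 0.1154 × 12.01 = 1.385 g
mol H = 2 × (4.157 / 18.02) = 0.4614; mass H = 0.4614 × 1.008 = 0.4651 g
mass O = 5.542 − (1.851) = 3.691 g → mol O = 0.2307
Smallest is C at 0.1154 mol; normalising gives C 1.000, H 3.999, O 2.000
Ratio ≈ 1:4:2, so the empirical formula is CH4O2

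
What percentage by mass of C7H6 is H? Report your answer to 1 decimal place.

6.7%

Molar mass = 7(12.01) + 6(1.008) = 90.118 g/mol
Mass of H per mole = 6 × 1.008 = 6.048 g
% H = 6.048 / 90.118 × 100 = 6.7%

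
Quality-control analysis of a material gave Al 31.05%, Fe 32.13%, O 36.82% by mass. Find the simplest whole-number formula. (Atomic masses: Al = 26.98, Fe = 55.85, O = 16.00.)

Al2FeO4

Assume 100 g: 31.05 g Al, 32.13 g Fe, 36.82 g O.
Al: 31.05 g ÷ 26.98 g/mol = 1.151 mol
Fe: 32.13 g ÷ 55.85 g/mol = 0.5753 mol
O: 36.82 g ÷ 16.00 g/mol = 2.301 mol
Divide by the smallest (0.5753 mol Fe): Al 2.000, Fe 1.000, O 4.000
→ Al2FeO4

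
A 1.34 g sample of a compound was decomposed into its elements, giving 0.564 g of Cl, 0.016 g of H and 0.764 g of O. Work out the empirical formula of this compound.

Moles — Cl: 0.564 / 35.45 = 0.01591 mol; H: 0.016 / 1.008 = 0.01587 mol; O: 0.764 / 16.00 = 0.04775 mol
Smallest is H at 0.01587 mol; normalising gives Cl 1.002, H 1.000, O 3.008
Ratio ≈ 1:1:3, so the empirical formula is ClHO3

ClHO3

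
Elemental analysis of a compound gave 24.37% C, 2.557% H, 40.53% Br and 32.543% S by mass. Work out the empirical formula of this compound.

Assume 100 g: 24.37 g C, 2.557 g H, 40.53 g Br, 32.543 g S.
Moles — C: 24.37 / 12.01 = 2.029 mol; H: 2.557 / 1.008 = 2.537 mol; Br: 40.53 / 79.90 = 0.5073 mol; S: 32.543 / 32.07 = 1.015 mol
Smallest is Br at 0.5073 mol; normalising gives C 4.000, H 5.001, Br 1.000, S 2.000
≈ 4:5:1:2 → C4H5BrS2

C4H5BrS2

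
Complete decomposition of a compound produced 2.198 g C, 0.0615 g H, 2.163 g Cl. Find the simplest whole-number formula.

C3HCl

Moles — C: 2.198 / 12.01 = 0.183 mol; H: 0.0615 / 1.008 = 0.06101 mol; Cl: 2.163 / 35.45 = 0.06102 mol
Ratios (÷ 0.06101): C 3.000, H 1.000, Cl 1.000
Ratio ≈ 3:1:1, so the empirical formula is C3HCl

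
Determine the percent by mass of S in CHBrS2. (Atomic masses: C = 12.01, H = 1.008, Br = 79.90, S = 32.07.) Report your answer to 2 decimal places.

Molar mass = 1(12.01) + 1(1.008) + 1(79.90) + 2(32.07) = 157.058 g/mol
Mass of S per mole = 2 × 32.07 = 64.140 g
% S = 64.140 / 157.058 × 100 = 40.84%

40.84%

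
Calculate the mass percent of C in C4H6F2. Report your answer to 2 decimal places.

52.17%

Molar mass = 4(12.01) + 6(1.008) + 2(19.00) = 92.088 g/mol
Mass of C per mole = 4 × 12.01 = 48.040 g
% C = 48.040 / 92.088 × 100 = 52.17%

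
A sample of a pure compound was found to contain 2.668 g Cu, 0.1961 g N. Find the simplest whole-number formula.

Cu3N

Cu: 2.668 g ÷ 63.55 g/mol = 0.04198 mol
N: 0.1961 g ÷ 14.01 g/mol = 0.014 mol
Divide by the smallest (0.014 mol N): Cu 2.999, N 1.000
≈ 3:1 → Cu3N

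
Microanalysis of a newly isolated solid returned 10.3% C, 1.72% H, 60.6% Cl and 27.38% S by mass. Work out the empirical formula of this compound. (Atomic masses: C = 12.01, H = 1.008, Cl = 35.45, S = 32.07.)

Assume 100 g: 10.3 g C, 1.72 g H, 60.6 g Cl, 27.38 g S.
C: 10.3 g ÷ 12.01 g/mol = 0.8576 mol
H: 1.72 g ÷ 1.008 g/mol = 1.706 mol
Cl: 60.6 g ÷ 35.45 g/mol = 1.709 mol
S: 27.38 g ÷ 32.07 g/mol = 0.8538 mol
Ratios (÷ 0.8538): C 1.005, H 1.999, Cl 2.002, S 1.000
Ratio ≈ 1:2:2:1, so the empirical formula is CH2Cl2S

CH2Cl2S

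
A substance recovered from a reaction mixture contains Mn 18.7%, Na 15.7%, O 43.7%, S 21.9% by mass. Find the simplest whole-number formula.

Assume 100 g: 18.7 g Mn, 15.7 g Na, 43.7 g O, 21.9 g S.
Moles — Mn: 18.7 / 54.94 = 0.3404 mol; Na: 15.7 / 22.99 = 0.6829 mol; O: 43.7 / 16.00 = 2.731 mol; S: 21.9 / 32.07 = 0.6829 mol
Smallest is Mn at 0.3404 mol; normalising gives Mn 1.000, Na 2.006, O 8.024, S 2.006
≈ 1:2:8:2 → MnNa2O8S2

MnNa2O8S2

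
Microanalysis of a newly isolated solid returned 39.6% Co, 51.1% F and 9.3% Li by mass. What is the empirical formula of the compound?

Assume 100 g: 39.6 g Co, 51.1 g F, 9.3 g Li.
Co: 39.6 g ÷ 58.93 g/mol = 0.672 mol
F: 51.1 g ÷ 19.00 g/mol = 2.689 mol
Li: 9.3 g ÷ 6.94 g/mol = 1.34 mol
Ratios (÷ 0.672): Co 1.000, F 4.002, Li 1.994
→ CoF4Li2

CoF4Li2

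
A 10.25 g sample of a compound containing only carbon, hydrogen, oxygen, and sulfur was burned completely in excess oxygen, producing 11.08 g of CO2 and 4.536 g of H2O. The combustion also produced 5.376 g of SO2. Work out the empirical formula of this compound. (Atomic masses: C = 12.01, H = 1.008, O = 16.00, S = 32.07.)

mol C = 11.08 / 44.01 = 0.2518; mass C = 0.2518 × 12.01 = 3.024 g
mol H = 2 × (4.536 / 18.02) = 0.5034; mass H = 0.5034 × 1.008 = 0.5075 g
mol S = 5.376 / 64.07 = 0.08391; mass S = 2.691 g
mass O = 10.25 − (6.222) = 4.028 g → mol O = 0.2517
Smallest is S at 0.08391 mol; normalising gives C 3.000, H 6.000, O 3.000, S 1.000
Ratio ≈ 3:6:3:1, so the empirical formula is C3H6O3S

C3H6O3S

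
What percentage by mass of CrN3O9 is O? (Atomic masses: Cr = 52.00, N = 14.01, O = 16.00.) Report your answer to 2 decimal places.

60.50%

Molar mass = 1(52.00) + 3(14.01) + 9(16.00) = 238.030 g/mol
Mass of O per mole = 9 × 16.00 = 144.000 g
% O = 144.000 / 238.030 × 100 = 60.50%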